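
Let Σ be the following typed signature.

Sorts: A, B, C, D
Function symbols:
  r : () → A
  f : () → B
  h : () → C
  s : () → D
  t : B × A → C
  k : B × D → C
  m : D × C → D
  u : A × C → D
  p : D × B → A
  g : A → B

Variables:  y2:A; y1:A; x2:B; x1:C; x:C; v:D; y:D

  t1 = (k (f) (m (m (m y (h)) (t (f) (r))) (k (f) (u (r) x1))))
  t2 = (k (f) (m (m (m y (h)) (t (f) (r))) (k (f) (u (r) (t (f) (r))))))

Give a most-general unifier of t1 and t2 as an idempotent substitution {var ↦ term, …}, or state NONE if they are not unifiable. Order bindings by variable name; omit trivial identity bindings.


{x1 ↦ (t (f) (r))}


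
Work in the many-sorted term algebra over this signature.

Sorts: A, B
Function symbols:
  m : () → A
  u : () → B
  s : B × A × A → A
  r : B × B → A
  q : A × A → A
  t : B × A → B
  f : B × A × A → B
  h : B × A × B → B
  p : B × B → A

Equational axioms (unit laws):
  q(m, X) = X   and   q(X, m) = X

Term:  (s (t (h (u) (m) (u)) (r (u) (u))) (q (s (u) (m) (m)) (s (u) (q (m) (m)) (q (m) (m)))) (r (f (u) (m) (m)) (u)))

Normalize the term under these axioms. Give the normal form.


1. (s (t (h (u) (m) (u)) (r (u) (u))) (q (s (u) (m) (m)) (s (u) (q (m) (m)) (q (m) (m)))) (r (f (u) (m) (m)) (u)))  →  (s (t (h (u) (m) (u)) (r (u) (u))) (q (s (u) (m) (m)) (s (u) (m) (q (m) (m)))) (r (f (u) (m) (m)) (u)))
2. (s (t (h (u) (m) (u)) (r (u) (u))) (q (s (u) (m) (m)) (s (u) (m) (q (m) (m)))) (r (f (u) (m) (m)) (u)))  →  (s (t (h (u) (m) (u)) (r (u) (u))) (q (s (u) (m) (m)) (s (u) (m) (m))) (r (f (u) (m) (m)) (u)))

normal form = (s (t (h (u) (m) (u)) (r (u) (u))) (q (s (u) (m) (m)) (s (u) (m) (m))) (r (f (u) (m) (m)) (u)))


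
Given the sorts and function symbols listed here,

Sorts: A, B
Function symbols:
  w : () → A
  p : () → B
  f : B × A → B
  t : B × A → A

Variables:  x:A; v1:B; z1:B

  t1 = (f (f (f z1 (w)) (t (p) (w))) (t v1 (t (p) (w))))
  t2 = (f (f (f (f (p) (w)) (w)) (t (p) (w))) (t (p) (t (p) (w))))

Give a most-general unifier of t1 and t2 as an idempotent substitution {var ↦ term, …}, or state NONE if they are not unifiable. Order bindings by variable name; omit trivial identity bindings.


{v1 ↦ (p), z1 ↦ (f (p) (w))}


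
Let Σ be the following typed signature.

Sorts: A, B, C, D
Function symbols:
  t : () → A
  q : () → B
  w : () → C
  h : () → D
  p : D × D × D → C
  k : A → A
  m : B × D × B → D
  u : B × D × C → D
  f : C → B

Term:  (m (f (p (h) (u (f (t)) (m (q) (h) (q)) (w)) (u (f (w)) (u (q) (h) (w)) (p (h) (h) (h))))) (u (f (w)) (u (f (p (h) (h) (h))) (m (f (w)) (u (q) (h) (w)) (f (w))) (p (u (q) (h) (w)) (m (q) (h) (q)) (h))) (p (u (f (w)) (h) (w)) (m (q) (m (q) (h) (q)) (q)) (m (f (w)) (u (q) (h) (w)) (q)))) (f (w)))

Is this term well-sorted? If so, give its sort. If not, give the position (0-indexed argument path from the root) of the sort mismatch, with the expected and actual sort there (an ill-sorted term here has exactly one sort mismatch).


      (h) : D
          (t) : A
        (f (t)) : ✗ arg 0 at [0, 0, 1, 0, 0] has sort A, expected C
          (q) : B
          (h) : D
          (q) : B
        (m (q) (h) (q)) : D
        (w) : C
          (w) : C
        (f (w)) : B
          (q) : B
          (h) : D
          (w) : C
        (u (q) (h) (w)) : D
          (h) : D
          (h) : D
          (h) : D
        (p (h) (h) (h)) : C
      (u (f (w)) (u (q) (h) (w)) (p (h) (h) (h))) : D
      (w) : C
    (f (w)) : B
          (h) : D
          (h) : D
          (h) : D
        (p (h) (h) (h)) : C
      (f (p (h) (h) (h))) : B
          (w) : C
        (f (w)) : B
          (q) : B
          (h) : D
          (w) : C
        (u (q) (h) (w)) : D
          (w) : C
        (f (w)) : B
      (m (f (w)) (u (q) (h) (w)) (f (w))) : D
          (q) : B
          (h) : D
          (w) : C
        (u (q) (h) (w)) : D
          (q) : B
          (h) : D
          (q) : B
        (m (q) (h) (q)) : D
        (h) : D
      (p (u (q) (h) (w)) (m (q) (h) (q)) (h)) : C
    (u (f (p (h) (h) (h))) (m (f (w)) (u (q) (h) (w)) (f (w))) (p (u (q) (h) (w)) (m (q) (h) (q)) (h))) : D
          (w) : C
        (f (w)) : B
        (h) : D
        (w) : C
      (u (f (w)) (h) (w)) : D
        (q) : B
          (q) : B
          (h) : D
          (q) : B
        (m (q) (h) (q)) : D
        (q) : B
      (m (q) (m (q) (h) (q)) (q)) : D
          (w) : C
        (f (w)) : B
          (q) : B
          (h) : D
          (w) : C
        (u (q) (h) (w)) : D
        (q) : B
      (m (f (w)) (u (q) (h) (w)) (q)) : D
    (p (u (f (w)) (h) (w)) (m (q) (m (q) (h) (q)) (q)) (m (f (w)) (u (q) (h) (w)) (q))) : C
  (u (f (w)) (u (f (p (h) (h) (h))) (m (f (w)) (u (q) (h) (w)) (f (w))) (p (u (q) (h) (w)) (m (q) (h) (q)) (h))) (p (u (f (w)) (h) (w)) (m (q) (m (q) (h) (q)) (q)) (m (f (w)) (u (q) (h) (w)) (q)))) : D
    (w) : C
  (f (w)) : B

ill-sorted at position [0, 0, 1, 0, 0]: expected C, got A


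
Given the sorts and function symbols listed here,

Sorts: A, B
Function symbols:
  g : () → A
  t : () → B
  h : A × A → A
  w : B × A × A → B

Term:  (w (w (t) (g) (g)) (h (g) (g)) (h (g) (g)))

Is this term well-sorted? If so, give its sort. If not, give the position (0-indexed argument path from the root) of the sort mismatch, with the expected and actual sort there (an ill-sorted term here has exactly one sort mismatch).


well-sorted; sort = B

    (t) : B
    (g) : A
    (g) : A
  (w (t) (g) (g)) : B
    (g) : A
    (g) : A
  (h (g) (g)) : A
    (g) : A
    (g) : A
  (h (g) (g)) : A
(w (w (t) (g) (g)) (h (g) (g)) (h (g) (g))) : B


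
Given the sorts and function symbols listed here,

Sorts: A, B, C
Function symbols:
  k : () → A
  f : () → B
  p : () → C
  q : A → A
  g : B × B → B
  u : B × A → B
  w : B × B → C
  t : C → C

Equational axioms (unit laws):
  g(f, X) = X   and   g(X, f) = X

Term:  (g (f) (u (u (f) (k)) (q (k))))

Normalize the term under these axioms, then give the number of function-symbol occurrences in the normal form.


1. (g (f) (u (u (f) (k)) (q (k))))  →  (u (u (f) (k)) (q (k)))
normal form: (u (u (f) (k)) (q (k)))

size = 6


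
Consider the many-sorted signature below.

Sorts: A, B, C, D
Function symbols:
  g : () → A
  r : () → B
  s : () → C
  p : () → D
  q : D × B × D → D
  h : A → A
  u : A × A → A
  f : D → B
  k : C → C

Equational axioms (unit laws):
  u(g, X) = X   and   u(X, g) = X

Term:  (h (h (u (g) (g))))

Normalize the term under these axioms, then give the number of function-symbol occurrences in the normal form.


size = 3

1. (h (h (u (g) (g))))  →  (h (h (g)))
normal form: (h (h (g)))


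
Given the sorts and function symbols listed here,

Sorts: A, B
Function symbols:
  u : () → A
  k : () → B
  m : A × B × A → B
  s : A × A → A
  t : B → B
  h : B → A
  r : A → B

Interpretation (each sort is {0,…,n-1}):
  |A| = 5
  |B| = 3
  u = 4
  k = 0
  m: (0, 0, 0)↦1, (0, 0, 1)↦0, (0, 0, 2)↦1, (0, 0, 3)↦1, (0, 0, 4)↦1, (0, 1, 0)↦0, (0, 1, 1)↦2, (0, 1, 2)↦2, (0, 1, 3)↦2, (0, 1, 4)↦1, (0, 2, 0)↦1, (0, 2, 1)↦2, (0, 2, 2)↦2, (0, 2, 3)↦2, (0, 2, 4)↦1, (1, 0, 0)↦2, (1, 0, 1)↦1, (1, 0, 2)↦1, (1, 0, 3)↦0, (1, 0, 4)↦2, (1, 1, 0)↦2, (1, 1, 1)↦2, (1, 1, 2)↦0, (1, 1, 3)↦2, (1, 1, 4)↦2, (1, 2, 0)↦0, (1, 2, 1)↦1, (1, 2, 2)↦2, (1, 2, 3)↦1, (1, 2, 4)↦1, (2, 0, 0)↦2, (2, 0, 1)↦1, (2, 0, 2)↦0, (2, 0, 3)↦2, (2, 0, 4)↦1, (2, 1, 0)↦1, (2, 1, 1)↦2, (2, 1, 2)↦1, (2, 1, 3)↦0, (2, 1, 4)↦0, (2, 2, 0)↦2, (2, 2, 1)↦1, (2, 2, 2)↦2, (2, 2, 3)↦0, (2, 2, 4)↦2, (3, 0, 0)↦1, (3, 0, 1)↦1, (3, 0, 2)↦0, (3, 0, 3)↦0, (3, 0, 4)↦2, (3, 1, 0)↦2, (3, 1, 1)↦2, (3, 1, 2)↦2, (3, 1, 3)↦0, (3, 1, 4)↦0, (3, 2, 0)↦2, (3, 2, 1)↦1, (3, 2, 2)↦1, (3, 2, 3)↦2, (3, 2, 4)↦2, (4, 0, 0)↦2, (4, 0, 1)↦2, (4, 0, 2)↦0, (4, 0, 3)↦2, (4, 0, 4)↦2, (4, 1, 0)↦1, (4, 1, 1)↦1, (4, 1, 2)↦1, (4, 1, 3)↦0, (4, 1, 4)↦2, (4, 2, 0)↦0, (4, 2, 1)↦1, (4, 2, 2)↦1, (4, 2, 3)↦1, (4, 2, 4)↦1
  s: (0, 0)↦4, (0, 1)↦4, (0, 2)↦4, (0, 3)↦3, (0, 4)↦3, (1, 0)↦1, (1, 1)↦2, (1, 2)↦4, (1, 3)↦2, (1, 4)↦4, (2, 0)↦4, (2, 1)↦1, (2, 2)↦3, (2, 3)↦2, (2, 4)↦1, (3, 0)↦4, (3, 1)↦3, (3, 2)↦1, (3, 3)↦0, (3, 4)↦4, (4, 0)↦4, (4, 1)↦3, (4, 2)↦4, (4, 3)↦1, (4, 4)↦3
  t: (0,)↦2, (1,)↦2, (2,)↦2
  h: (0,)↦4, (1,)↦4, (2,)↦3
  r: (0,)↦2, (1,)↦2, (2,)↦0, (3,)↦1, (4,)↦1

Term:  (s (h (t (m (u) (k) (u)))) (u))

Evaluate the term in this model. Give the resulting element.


  u = 4
  k = 0
  u = 4
  (m (u) (k) (u)) = m(4, 0, 4) = 2
  (t (m (u) (k) (u))) = t(2,) = 2
  (h (t (m (u) (k) (u)))) = h(2,) = 3
  u = 4
  (s (h (t (m (u) (k) (u)))) (u)) = s(3, 4) = 4

value = 4


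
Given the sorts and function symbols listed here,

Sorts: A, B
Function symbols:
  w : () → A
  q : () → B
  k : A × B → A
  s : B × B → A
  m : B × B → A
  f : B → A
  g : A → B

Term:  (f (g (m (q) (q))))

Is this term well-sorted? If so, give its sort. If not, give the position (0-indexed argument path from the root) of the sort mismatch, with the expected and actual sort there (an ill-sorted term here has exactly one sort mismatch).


      (q) : B
      (q) : B
    (m (q) (q)) : A
  (g (m (q) (q))) : B
(f (g (m (q) (q)))) : A

well-sorted; sort = A


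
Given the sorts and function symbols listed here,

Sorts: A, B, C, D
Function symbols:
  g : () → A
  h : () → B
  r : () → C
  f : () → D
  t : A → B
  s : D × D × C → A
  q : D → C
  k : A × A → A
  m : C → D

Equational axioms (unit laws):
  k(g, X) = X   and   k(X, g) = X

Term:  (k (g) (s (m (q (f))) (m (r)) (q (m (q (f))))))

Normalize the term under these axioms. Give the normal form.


1. (k (g) (s (m (q (f))) (m (r)) (q (m (q (f))))))  →  (s (m (q (f))) (m (r)) (q (m (q (f)))))

normal form = (s (m (q (f))) (m (r)) (q (m (q (f)))))


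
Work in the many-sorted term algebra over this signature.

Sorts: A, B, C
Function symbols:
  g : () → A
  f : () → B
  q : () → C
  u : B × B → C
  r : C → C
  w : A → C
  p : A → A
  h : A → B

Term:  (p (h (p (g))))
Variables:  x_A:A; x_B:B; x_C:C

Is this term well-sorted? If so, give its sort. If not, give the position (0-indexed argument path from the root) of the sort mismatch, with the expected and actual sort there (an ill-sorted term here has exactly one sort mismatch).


ill-sorted at position [0]: expected A, got B

      (g) : A
    (p (g)) : A
  (h (p (g))) : B
(p (h (p (g)))) : ✗ arg 0 at [0] has sort B, expected A


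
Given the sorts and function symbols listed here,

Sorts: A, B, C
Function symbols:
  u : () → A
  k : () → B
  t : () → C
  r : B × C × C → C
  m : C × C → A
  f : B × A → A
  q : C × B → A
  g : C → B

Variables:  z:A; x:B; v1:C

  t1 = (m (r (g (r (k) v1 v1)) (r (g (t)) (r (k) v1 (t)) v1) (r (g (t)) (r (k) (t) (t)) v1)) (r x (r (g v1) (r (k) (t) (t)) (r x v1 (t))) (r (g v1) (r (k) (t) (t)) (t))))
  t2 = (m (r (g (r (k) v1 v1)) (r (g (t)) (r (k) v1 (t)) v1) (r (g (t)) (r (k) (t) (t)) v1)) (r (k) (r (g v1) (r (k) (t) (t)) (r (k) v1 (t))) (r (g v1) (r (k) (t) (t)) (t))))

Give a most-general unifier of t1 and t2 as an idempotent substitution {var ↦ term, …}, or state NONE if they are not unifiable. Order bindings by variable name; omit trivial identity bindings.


{x ↦ (k)}


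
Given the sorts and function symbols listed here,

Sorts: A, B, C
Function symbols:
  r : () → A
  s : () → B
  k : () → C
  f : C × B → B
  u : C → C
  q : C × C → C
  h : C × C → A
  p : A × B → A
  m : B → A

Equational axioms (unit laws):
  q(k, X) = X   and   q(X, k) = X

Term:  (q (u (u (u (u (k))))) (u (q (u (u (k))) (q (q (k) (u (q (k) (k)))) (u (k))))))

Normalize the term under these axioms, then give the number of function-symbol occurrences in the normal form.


size = 16

1. (q (u (u (u (u (k))))) (u (q (u (u (k))) (q (q (k) (u (q (k) (k)))) (u (k))))))  →  (q (u (u (u (u (k))))) (u (q (u (u (k))) (q (u (q (k) (k))) (u (k))))))
2. (q (u (u (u (u (k))))) (u (q (u (u (k))) (q (u (q (k) (k))) (u (k))))))  →  (q (u (u (u (u (k))))) (u (q (u (u (k))) (q (u (k)) (u (k))))))
normal form: (q (u (u (u (u (k))))) (u (q (u (u (k))) (q (u (k)) (u (k))))))


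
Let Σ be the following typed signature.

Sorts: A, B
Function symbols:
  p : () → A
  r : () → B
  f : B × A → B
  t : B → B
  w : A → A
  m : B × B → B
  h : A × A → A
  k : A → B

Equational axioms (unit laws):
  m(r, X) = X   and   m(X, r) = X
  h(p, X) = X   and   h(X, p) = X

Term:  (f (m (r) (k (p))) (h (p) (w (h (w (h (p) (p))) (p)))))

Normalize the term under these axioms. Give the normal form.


1. (f (m (r) (k (p))) (h (p) (w (h (w (h (p) (p))) (p)))))  →  (f (k (p)) (h (p) (w (h (w (h (p) (p))) (p)))))
2. (f (k (p)) (h (p) (w (h (w (h (p) (p))) (p)))))  →  (f (k (p)) (w (h (w (h (p) (p))) (p))))
3. (f (k (p)) (w (h (w (h (p) (p))) (p))))  →  (f (k (p)) (w (w (h (p) (p)))))
4. (f (k (p)) (w (w (h (p) (p)))))  →  (f (k (p)) (w (w (p))))

normal form = (f (k (p)) (w (w (p))))


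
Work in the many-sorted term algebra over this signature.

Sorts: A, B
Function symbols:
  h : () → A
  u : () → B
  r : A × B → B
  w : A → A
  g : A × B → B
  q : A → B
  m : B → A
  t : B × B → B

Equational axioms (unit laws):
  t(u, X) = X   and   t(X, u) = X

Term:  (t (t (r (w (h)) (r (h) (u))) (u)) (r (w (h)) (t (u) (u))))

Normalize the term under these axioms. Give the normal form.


1. (t (t (r (w (h)) (r (h) (u))) (u)) (r (w (h)) (t (u) (u))))  →  (t (r (w (h)) (r (h) (u))) (r (w (h)) (t (u) (u))))
2. (t (r (w (h)) (r (h) (u))) (r (w (h)) (t (u) (u))))  →  (t (r (w (h)) (r (h) (u))) (r (w (h)) (u)))

normal form = (t (r (w (h)) (r (h) (u))) (r (w (h)) (u)))


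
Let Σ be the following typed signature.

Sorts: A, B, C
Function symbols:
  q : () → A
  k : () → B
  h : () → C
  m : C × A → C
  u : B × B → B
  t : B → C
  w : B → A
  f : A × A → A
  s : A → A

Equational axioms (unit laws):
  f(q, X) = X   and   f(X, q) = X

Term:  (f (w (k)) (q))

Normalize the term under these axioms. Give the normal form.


normal form = (w (k))

1. (f (w (k)) (q))  →  (w (k))


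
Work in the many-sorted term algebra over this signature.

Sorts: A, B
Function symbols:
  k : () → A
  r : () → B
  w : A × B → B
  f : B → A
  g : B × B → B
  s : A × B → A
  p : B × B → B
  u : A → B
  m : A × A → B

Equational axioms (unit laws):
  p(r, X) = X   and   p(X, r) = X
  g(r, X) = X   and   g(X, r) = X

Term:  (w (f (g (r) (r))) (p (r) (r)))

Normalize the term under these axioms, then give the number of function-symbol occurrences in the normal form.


1. (w (f (g (r) (r))) (p (r) (r)))  →  (w (f (r)) (p (r) (r)))
2. (w (f (r)) (p (r) (r)))  →  (w (f (r)) (r))
normal form: (w (f (r)) (r))

size = 4


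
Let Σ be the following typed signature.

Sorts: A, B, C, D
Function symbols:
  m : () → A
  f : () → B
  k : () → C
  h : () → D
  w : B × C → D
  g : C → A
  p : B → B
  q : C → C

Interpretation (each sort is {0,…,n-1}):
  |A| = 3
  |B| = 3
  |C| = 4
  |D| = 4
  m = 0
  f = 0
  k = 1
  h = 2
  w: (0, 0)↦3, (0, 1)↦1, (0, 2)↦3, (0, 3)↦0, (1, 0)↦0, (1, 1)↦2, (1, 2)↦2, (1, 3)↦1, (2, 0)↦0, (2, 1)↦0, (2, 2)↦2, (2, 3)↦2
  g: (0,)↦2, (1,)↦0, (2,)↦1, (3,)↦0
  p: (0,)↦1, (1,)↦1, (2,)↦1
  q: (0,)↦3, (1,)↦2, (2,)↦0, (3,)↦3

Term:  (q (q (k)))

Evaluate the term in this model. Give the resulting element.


value = 0

  k = 1
  (q (k)) = q(1,) = 2
  (q (q (k))) = q(2,) = 0


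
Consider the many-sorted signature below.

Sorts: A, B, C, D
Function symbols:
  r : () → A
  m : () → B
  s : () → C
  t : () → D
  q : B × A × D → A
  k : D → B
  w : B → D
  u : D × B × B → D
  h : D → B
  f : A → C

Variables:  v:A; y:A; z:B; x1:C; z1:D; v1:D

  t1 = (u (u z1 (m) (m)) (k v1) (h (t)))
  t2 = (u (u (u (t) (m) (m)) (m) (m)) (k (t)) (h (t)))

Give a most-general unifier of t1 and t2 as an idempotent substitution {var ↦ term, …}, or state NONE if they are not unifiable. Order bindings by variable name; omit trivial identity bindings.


{v1 ↦ (t), z1 ↦ (u (t) (m) (m))}


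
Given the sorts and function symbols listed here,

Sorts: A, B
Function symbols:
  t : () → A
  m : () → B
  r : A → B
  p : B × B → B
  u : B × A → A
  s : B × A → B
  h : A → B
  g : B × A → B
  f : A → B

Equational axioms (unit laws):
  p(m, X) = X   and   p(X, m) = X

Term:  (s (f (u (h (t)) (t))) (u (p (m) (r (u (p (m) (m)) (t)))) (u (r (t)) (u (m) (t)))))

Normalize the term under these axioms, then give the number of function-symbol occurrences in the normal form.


size = 17

1. (s (f (u (h (t)) (t))) (u (p (m) (r (u (p (m) (m)) (t)))) (u (r (t)) (u (m) (t)))))  →  (s (f (u (h (t)) (t))) (u (r (u (p (m) (m)) (t))) (u (r (t)) (u (m) (t)))))
2. (s (f (u (h (t)) (t))) (u (r (u (p (m) (m)) (t))) (u (r (t)) (u (m) (t)))))  →  (s (f (u (h (t)) (t))) (u (r (u (m) (t))) (u (r (t)) (u (m) (t)))))
normal form: (s (f (u (h (t)) (t))) (u (r (u (m) (t))) (u (r (t)) (u (m) (t)))))


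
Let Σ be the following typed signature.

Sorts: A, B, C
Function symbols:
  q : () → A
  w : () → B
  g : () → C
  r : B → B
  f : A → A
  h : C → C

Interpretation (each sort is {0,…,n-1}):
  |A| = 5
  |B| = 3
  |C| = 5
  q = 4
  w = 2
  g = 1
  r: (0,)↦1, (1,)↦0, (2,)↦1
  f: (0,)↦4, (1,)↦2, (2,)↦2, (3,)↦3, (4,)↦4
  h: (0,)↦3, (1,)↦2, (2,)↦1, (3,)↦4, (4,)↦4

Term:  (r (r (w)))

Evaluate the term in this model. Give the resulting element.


  w = 2
  (r (w)) = r(2,) = 1
  (r (r (w))) = r(1,) = 0

value = 0


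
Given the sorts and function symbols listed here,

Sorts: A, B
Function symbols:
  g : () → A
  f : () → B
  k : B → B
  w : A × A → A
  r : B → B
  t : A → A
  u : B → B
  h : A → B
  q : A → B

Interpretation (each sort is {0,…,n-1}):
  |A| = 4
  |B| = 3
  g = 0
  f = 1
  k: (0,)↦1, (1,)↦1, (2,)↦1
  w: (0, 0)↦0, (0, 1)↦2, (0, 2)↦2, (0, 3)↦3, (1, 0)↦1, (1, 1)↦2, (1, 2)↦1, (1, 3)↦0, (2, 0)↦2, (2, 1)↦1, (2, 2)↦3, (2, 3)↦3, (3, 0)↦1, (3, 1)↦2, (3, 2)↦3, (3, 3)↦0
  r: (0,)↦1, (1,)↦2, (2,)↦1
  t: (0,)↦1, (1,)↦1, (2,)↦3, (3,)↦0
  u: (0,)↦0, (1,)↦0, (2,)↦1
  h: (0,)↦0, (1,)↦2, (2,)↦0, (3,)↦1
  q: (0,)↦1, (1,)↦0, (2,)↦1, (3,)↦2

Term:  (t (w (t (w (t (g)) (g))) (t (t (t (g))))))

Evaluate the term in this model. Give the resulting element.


value = 3

  g = 0
  (t (g)) = t(0,) = 1
  g = 0
  (w (t (g)) (g)) = w(1, 0) = 1
  (t (w (t (g)) (g))) = t(1,) = 1
  g = 0
  (t (g)) = t(0,) = 1
  (t (t (g))) = t(1,) = 1
  (t (t (t (g)))) = t(1,) = 1
  (w (t (w (t (g)) (g))) (t (t (t (g))))) = w(1, 1) = 2
  (t (w (t (w (t (g)) (g))) (t (t (t (g)))))) = t(2,) = 3


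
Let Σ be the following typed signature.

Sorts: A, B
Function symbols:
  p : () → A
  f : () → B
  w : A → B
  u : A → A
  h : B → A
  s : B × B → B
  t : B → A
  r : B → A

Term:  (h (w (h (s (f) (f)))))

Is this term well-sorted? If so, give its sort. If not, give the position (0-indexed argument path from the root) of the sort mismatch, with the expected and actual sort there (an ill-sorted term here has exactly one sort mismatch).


well-sorted; sort = A

        (f) : B
        (f) : B
      (s (f) (f)) : B
    (h (s (f) (f))) : A
  (w (h (s (f) (f)))) : B
(h (w (h (s (f) (f))))) : A


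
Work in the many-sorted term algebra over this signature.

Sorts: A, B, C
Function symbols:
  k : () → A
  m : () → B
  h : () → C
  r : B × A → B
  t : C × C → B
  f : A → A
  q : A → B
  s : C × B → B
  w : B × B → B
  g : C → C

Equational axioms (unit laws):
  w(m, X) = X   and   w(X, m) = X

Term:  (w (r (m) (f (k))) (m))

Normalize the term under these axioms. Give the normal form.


1. (w (r (m) (f (k))) (m))  →  (r (m) (f (k)))

normal form = (r (m) (f (k)))


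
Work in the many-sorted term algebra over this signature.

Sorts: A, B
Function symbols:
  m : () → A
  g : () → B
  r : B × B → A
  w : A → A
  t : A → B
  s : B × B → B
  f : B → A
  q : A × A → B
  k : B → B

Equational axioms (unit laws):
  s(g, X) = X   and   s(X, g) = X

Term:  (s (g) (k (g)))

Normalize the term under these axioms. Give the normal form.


normal form = (k (g))

1. (s (g) (k (g)))  →  (k (g))


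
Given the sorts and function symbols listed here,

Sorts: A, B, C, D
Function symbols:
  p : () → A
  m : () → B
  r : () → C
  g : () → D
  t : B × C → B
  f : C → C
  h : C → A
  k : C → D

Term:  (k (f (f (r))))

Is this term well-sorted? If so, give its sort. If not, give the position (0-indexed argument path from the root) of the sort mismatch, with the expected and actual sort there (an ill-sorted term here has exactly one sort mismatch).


      (r) : C
    (f (r)) : C
  (f (f (r))) : C
(k (f (f (r)))) : D

well-sorted; sort = D


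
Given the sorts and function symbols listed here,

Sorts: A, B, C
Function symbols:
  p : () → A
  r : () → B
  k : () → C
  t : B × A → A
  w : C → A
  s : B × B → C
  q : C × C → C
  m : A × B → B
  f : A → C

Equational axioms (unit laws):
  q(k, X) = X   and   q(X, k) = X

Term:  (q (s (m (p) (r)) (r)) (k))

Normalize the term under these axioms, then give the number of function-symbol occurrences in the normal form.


1. (q (s (m (p) (r)) (r)) (k))  →  (s (m (p) (r)) (r))
normal form: (s (m (p) (r)) (r))

size = 5


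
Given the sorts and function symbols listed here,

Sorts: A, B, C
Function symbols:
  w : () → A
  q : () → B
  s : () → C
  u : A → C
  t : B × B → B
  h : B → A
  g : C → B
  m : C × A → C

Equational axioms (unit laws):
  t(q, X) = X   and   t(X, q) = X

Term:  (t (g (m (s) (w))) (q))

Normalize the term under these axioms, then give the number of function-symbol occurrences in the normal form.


size = 4

1. (t (g (m (s) (w))) (q))  →  (g (m (s) (w)))
normal form: (g (m (s) (w)))


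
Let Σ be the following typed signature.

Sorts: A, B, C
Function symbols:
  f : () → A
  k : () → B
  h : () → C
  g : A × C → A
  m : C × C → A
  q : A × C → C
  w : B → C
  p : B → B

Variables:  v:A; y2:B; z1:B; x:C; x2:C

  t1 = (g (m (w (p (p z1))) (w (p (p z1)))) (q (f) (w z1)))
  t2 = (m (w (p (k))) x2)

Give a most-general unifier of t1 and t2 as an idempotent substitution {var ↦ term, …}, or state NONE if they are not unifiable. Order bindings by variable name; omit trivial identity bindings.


NONE (not unifiable)

head clash or occurs-check failure — not unifiable


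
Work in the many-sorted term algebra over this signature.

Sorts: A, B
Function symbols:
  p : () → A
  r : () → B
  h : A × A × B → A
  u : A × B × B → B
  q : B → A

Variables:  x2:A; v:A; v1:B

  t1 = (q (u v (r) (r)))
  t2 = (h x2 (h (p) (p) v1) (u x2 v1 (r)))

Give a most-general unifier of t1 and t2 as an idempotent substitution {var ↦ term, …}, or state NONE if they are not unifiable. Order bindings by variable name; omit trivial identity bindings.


NONE (not unifiable)

head clash or occurs-check failure — not unifiable


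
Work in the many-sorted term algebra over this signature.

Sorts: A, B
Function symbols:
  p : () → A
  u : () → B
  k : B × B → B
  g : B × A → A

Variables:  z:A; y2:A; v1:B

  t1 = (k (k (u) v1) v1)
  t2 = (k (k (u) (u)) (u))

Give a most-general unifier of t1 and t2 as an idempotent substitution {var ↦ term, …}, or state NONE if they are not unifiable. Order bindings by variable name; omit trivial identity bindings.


{v1 ↦ (u)}


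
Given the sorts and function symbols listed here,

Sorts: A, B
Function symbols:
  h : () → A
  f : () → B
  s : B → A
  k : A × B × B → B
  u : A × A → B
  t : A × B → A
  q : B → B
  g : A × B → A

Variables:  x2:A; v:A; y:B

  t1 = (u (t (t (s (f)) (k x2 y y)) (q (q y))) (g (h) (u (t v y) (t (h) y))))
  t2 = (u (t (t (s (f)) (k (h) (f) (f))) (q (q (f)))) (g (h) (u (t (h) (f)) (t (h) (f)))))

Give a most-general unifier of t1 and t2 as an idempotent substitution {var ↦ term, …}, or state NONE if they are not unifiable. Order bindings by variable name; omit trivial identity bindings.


{v ↦ (h), x2 ↦ (h), y ↦ (f)}


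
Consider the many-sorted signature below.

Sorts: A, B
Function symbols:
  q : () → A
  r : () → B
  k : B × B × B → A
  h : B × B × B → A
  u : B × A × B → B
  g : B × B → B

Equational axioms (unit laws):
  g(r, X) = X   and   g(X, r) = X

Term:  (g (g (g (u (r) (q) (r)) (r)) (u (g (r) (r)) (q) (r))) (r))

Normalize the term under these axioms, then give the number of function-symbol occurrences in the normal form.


1. (g (g (g (u (r) (q) (r)) (r)) (u (g (r) (r)) (q) (r))) (r))  →  (g (g (u (r) (q) (r)) (r)) (u (g (r) (r)) (q) (r)))
2. (g (g (u (r) (q) (r)) (r)) (u (g (r) (r)) (q) (r)))  →  (g (u (r) (q) (r)) (u (g (r) (r)) (q) (r)))
3. (g (u (r) (q) (r)) (u (g (r) (r)) (q) (r)))  →  (g (u (r) (q) (r)) (u (r) (q) (r)))
normal form: (g (u (r) (q) (r)) (u (r) (q) (r)))

size = 9


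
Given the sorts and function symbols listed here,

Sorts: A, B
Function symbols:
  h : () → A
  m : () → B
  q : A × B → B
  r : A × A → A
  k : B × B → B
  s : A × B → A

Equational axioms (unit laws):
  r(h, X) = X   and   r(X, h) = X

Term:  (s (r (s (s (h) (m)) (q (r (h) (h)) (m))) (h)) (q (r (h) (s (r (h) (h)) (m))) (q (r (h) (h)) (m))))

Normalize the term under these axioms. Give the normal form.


normal form = (s (s (s (h) (m)) (q (h) (m))) (q (s (h) (m)) (q (h) (m))))

1. (s (r (s (s (h) (m)) (q (r (h) (h)) (m))) (h)) (q (r (h) (s (r (h) (h)) (m))) (q (r (h) (h)) (m))))  →  (s (s (s (h) (m)) (q (r (h) (h)) (m))) (q (r (h) (s (r (h) (h)) (m))) (q (r (h) (h)) (m))))
2. (s (s (s (h) (m)) (q (r (h) (h)) (m))) (q (r (h) (s (r (h) (h)) (m))) (q (r (h) (h)) (m))))  →  (s (s (s (h) (m)) (q (h) (m))) (q (r (h) (s (r (h) (h)) (m))) (q (r (h) (h)) (m))))
3. (s (s (s (h) (m)) (q (h) (m))) (q (r (h) (s (r (h) (h)) (m))) (q (r (h) (h)) (m))))  →  (s (s (s (h) (m)) (q (h) (m))) (q (s (r (h) (h)) (m)) (q (r (h) (h)) (m))))
4. (s (s (s (h) (m)) (q (h) (m))) (q (s (r (h) (h)) (m)) (q (r (h) (h)) (m))))  →  (s (s (s (h) (m)) (q (h) (m))) (q (s (h) (m)) (q (r (h) (h)) (m))))
5. (s (s (s (h) (m)) (q (h) (m))) (q (s (h) (m)) (q (r (h) (h)) (m))))  →  (s (s (s (h) (m)) (q (h) (m))) (q (s (h) (m)) (q (h) (m))))


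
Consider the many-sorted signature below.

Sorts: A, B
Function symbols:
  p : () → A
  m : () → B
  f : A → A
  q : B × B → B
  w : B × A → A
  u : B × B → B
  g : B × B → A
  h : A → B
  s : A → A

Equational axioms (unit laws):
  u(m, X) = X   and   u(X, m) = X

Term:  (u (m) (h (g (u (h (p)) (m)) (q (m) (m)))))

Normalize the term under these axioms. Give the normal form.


1. (u (m) (h (g (u (h (p)) (m)) (q (m) (m)))))  →  (h (g (u (h (p)) (m)) (q (m) (m))))
2. (h (g (u (h (p)) (m)) (q (m) (m))))  →  (h (g (h (p)) (q (m) (m))))

normal form = (h (g (h (p)) (q (m) (m))))


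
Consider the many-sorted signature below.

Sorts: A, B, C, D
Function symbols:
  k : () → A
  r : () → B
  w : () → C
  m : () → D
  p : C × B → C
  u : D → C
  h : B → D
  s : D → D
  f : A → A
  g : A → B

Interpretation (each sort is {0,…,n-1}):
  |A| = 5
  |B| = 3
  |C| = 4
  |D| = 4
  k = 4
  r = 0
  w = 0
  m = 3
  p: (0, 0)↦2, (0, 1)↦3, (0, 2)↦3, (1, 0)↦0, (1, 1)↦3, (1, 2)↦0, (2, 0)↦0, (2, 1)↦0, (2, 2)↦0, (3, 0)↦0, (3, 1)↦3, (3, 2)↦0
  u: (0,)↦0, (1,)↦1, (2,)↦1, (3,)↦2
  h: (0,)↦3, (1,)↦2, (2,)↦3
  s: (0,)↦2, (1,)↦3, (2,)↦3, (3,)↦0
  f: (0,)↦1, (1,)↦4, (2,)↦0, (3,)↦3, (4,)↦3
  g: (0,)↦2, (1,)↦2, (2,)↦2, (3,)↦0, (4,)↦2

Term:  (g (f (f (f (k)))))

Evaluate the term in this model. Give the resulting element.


  k = 4
  (f (k)) = f(4,) = 3
  (f (f (k))) = f(3,) = 3
  (f (f (f (k)))) = f(3,) = 3
  (g (f (f (f (k))))) = g(3,) = 0

value = 0


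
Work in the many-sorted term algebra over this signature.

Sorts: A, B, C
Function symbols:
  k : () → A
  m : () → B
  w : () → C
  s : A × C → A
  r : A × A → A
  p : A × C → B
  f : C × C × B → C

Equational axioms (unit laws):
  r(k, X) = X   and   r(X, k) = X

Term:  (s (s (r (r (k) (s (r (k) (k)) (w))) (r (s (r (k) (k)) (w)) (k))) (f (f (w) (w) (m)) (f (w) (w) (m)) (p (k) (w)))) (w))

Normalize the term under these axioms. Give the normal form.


1. (s (s (r (r (k) (s (r (k) (k)) (w))) (r (s (r (k) (k)) (w)) (k))) (f (f (w) (w) (m)) (f (w) (w) (m)) (p (k) (w)))) (w))  →  (s (s (r (s (r (k) (k)) (w)) (r (s (r (k) (k)) (w)) (k))) (f (f (w) (w) (m)) (f (w) (w) (m)) (p (k) (w)))) (w))
2. (s (s (r (s (r (k) (k)) (w)) (r (s (r (k) (k)) (w)) (k))) (f (f (w) (w) (m)) (f (w) (w) (m)) (p (k) (w)))) (w))  →  (s (s (r (s (k) (w)) (r (s (r (k) (k)) (w)) (k))) (f (f (w) (w) (m)) (f (w) (w) (m)) (p (k) (w)))) (w))
3. (s (s (r (s (k) (w)) (r (s (r (k) (k)) (w)) (k))) (f (f (w) (w) (m)) (f (w) (w) (m)) (p (k) (w)))) (w))  →  (s (s (r (s (k) (w)) (s (r (k) (k)) (w))) (f (f (w) (w) (m)) (f (w) (w) (m)) (p (k) (w)))) (w))
4. (s (s (r (s (k) (w)) (s (r (k) (k)) (w))) (f (f (w) (w) (m)) (f (w) (w) (m)) (p (k) (w)))) (w))  →  (s (s (r (s (k) (w)) (s (k) (w))) (f (f (w) (w) (m)) (f (w) (w) (m)) (p (k) (w)))) (w))

normal form = (s (s (r (s (k) (w)) (s (k) (w))) (f (f (w) (w) (m)) (f (w) (w) (m)) (p (k) (w)))) (w))


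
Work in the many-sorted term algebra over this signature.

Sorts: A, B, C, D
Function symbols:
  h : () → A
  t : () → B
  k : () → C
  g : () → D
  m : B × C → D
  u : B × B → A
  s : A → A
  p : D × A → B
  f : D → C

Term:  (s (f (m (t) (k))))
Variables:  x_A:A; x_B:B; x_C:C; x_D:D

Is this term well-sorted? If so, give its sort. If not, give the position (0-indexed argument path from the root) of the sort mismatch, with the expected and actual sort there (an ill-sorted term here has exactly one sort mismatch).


      (t) : B
      (k) : C
    (m (t) (k)) : D
  (f (m (t) (k))) : C
(s (f (m (t) (k)))) : ✗ arg 0 at [0] has sort C, expected A

ill-sorted at position [0]: expected A, got C


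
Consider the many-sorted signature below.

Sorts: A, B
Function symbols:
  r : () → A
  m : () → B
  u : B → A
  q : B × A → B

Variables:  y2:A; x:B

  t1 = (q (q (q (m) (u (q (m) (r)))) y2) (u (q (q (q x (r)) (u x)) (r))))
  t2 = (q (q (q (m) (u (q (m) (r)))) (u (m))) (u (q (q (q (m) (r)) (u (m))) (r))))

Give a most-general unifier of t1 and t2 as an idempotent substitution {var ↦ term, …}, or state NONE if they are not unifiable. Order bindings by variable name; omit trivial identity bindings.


{x ↦ (m), y2 ↦ (u (m))}


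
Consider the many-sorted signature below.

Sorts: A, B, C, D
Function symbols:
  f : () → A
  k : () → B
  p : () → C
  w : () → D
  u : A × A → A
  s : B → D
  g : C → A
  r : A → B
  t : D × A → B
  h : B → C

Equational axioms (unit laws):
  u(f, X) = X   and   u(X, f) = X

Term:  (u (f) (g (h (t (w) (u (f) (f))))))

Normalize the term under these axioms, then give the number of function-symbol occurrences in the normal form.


1. (u (f) (g (h (t (w) (u (f) (f))))))  →  (g (h (t (w) (u (f) (f)))))
2. (g (h (t (w) (u (f) (f)))))  →  (g (h (t (w) (f))))
normal form: (g (h (t (w) (f))))

size = 5


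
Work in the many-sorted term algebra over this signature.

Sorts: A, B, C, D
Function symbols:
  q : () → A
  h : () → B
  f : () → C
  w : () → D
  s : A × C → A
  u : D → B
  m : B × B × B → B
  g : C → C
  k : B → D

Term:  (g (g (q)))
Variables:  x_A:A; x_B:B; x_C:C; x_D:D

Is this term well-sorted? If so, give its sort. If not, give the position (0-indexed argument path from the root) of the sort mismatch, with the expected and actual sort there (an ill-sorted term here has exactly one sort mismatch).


    (q) : A
  (g (q)) : ✗ arg 0 at [0, 0] has sort A, expected C

ill-sorted at position [0, 0]: expected C, got A


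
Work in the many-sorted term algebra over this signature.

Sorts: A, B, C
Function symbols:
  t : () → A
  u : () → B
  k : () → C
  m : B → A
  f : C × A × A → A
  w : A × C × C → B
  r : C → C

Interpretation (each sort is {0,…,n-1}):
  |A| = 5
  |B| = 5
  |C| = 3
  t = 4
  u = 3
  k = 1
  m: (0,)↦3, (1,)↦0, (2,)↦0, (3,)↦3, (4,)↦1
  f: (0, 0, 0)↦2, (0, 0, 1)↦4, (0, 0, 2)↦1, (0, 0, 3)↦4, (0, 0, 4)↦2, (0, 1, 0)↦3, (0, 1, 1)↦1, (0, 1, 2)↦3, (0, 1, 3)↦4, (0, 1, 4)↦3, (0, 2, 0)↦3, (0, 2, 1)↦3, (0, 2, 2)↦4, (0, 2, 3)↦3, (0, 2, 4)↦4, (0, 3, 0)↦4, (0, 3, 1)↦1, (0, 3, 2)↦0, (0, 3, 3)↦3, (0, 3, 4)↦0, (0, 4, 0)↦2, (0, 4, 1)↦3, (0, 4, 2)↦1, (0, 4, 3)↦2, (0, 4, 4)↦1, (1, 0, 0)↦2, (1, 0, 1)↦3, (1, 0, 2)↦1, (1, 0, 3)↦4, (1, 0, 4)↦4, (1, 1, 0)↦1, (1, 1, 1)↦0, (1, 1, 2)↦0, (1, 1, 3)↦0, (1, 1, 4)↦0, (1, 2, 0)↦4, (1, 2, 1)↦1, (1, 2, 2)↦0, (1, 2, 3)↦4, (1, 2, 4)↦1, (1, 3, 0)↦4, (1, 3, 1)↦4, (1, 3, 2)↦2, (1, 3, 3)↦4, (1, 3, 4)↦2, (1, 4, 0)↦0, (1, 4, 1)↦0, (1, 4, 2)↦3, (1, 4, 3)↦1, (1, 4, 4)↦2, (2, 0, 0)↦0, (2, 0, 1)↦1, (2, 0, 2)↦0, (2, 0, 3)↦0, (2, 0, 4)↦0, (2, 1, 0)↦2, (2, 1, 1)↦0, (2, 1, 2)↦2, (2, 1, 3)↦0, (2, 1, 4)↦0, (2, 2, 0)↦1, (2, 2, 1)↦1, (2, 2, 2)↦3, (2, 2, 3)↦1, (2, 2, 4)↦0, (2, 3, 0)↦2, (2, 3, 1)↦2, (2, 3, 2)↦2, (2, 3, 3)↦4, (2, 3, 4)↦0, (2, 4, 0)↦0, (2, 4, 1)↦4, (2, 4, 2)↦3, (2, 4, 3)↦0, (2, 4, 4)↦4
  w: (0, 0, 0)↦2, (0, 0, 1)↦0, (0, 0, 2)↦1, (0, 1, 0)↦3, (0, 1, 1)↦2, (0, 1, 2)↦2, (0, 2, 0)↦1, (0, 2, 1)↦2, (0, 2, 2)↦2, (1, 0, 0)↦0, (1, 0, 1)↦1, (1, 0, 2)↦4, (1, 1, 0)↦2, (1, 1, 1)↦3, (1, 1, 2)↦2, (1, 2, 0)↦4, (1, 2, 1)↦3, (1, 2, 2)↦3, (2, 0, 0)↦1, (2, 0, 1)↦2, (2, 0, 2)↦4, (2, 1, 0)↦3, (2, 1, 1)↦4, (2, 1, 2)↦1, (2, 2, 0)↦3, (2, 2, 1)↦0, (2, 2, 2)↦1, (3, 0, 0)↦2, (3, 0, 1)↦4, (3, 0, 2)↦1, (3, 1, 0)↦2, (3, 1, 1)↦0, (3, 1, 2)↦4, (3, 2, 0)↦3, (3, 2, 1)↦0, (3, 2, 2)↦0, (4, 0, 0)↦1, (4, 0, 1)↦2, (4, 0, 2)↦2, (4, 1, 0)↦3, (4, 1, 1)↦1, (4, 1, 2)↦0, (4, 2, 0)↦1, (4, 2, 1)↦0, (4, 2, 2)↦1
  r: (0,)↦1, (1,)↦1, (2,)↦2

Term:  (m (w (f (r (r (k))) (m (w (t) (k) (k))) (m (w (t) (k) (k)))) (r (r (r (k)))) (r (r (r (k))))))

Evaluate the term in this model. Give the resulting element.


  k = 1
  (r (k)) = r(1,) = 1
  (r (r (k))) = r(1,) = 1
  t = 4
  k = 1
  k = 1
  (w (t) (k) (k)) = w(4, 1, 1) = 1
  (m (w (t) (k) (k))) = m(1,) = 0
  t = 4
  k = 1
  k = 1
  (w (t) (k) (k)) = w(4, 1, 1) = 1
  (m (w (t) (k) (k))) = m(1,) = 0
  (f (r (r (k))) (m (w (t) (k) (k))) (m (w (t) (k) (k)))) = f(1, 0, 0) = 2
  k = 1
  (r (k)) = r(1,) = 1
  (r (r (k))) = r(1,) = 1
  (r (r (r (k)))) = r(1,) = 1
  k = 1
  (r (k)) = r(1,) = 1
  (r (r (k))) = r(1,) = 1
  (r (r (r (k)))) = r(1,) = 1
  (w (f (r (r (k))) (m (w (t) (k) (k))) (m (w (t) (k) (k)))) (r (r (r (k)))) (r (r (r (k))))) = w(2, 1, 1) = 4
  (m (w (f (r (r (k))) (m (w (t) (k) (k))) (m (w (t) (k) (k)))) (r (r (r (k)))) (r (r (r (k)))))) = m(4,) = 1

value = 1


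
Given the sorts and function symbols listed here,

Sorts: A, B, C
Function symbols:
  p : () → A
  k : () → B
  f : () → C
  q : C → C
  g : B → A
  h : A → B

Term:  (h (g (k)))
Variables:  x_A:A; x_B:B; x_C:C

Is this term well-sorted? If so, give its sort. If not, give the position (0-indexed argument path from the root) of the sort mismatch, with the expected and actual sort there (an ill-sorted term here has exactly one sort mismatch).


well-sorted; sort = B

    (k) : B
  (g (k)) : A
(h (g (k))) : B


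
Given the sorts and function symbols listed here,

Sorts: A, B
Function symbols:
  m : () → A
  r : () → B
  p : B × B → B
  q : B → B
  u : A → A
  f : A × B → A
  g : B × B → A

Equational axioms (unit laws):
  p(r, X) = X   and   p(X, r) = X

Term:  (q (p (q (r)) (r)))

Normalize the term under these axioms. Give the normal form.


normal form = (q (q (r)))

1. (q (p (q (r)) (r)))  →  (q (q (r)))


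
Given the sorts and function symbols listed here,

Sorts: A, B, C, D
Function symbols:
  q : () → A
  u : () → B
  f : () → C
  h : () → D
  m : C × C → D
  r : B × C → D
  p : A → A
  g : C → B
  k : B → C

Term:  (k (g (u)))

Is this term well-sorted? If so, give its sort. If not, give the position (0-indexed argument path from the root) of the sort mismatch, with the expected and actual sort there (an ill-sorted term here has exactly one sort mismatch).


    (u) : B
  (g (u)) : ✗ arg 0 at [0, 0] has sort B, expected C

ill-sorted at position [0, 0]: expected C, got B


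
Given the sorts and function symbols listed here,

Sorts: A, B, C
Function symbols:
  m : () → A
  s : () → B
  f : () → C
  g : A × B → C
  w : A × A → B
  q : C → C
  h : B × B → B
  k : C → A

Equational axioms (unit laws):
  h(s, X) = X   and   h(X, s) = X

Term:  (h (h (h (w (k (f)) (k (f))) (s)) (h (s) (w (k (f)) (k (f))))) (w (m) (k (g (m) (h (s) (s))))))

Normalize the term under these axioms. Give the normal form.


normal form = (h (h (w (k (f)) (k (f))) (w (k (f)) (k (f)))) (w (m) (k (g (m) (s)))))

1. (h (h (h (w (k (f)) (k (f))) (s)) (h (s) (w (k (f)) (k (f))))) (w (m) (k (g (m) (h (s) (s))))))  →  (h (h (w (k (f)) (k (f))) (h (s) (w (k (f)) (k (f))))) (w (m) (k (g (m) (h (s) (s))))))
2. (h (h (w (k (f)) (k (f))) (h (s) (w (k (f)) (k (f))))) (w (m) (k (g (m) (h (s) (s))))))  →  (h (h (w (k (f)) (k (f))) (w (k (f)) (k (f)))) (w (m) (k (g (m) (h (s) (s))))))
3. (h (h (w (k (f)) (k (f))) (w (k (f)) (k (f)))) (w (m) (k (g (m) (h (s) (s))))))  →  (h (h (w (k (f)) (k (f))) (w (k (f)) (k (f)))) (w (m) (k (g (m) (s)))))


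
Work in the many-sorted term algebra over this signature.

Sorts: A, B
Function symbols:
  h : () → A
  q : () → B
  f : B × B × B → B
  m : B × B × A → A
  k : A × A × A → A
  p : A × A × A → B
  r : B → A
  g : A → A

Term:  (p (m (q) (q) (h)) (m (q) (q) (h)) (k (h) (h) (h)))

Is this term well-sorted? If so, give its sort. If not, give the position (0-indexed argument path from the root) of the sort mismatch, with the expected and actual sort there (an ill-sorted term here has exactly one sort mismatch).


    (q) : B
    (q) : B
    (h) : A
  (m (q) (q) (h)) : A
    (q) : B
    (q) : B
    (h) : A
  (m (q) (q) (h)) : A
    (h) : A
    (h) : A
    (h) : A
  (k (h) (h) (h)) : A
(p (m (q) (q) (h)) (m (q) (q) (h)) (k (h) (h) (h))) : B

well-sorted; sort = B


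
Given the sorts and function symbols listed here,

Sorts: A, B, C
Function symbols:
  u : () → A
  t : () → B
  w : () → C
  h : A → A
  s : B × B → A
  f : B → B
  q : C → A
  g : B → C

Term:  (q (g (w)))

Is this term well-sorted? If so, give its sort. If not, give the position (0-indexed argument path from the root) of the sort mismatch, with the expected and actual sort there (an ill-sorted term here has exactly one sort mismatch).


    (w) : C
  (g (w)) : ✗ arg 0 at [0, 0] has sort C, expected B

ill-sorted at position [0, 0]: expected B, got C


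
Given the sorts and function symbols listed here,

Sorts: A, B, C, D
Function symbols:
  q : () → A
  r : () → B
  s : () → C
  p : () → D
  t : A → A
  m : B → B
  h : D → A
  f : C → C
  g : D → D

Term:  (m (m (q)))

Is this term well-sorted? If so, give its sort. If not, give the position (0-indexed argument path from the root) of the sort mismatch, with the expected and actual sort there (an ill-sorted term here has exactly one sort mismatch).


ill-sorted at position [0, 0]: expected B, got A

    (q) : A
  (m (q)) : ✗ arg 0 at [0, 0] has sort A, expected B


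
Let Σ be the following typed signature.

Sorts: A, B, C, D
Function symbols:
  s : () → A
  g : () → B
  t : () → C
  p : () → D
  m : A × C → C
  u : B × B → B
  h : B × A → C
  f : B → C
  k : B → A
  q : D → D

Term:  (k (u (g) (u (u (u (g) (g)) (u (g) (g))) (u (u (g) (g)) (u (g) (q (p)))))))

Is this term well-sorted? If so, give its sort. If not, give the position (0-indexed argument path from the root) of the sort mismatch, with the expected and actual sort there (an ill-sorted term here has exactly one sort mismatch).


ill-sorted at position [0, 1, 1, 1, 1]: expected B, got D

    (g) : B
          (g) : B
          (g) : B
        (u (g) (g)) : B
          (g) : B
          (g) : B
        (u (g) (g)) : B
      (u (u (g) (g)) (u (g) (g))) : B
          (g) : B
          (g) : B
        (u (g) (g)) : B
          (g) : B
            (p) : D
          (q (p)) : D
        (u (g) (q (p))) : ✗ arg 1 at [0, 1, 1, 1, 1] has sort D, expected B
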